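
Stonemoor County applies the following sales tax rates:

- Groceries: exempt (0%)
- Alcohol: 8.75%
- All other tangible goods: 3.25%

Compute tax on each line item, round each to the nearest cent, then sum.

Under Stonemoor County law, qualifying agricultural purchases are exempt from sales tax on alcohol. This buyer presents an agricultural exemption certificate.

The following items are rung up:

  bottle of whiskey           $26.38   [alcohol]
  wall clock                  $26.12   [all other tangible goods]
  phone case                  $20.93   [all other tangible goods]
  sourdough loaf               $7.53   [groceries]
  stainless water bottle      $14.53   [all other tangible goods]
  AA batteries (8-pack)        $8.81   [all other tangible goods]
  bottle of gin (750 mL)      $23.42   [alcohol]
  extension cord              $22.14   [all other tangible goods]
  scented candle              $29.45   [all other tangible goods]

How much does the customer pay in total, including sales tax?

Bottle of whiskey $26.38: alcohol, buyer-exempt → 0% → $0.00
Wall clock $26.12: all other tangible goods → 3.25% → $0.85
Phone case $20.93: all other tangible goods → 3.25% → $0.68
Sourdough loaf $7.53: groceries → 0% → $0.00
Stainless water bottle $14.53: all other tangible goods → 3.25% → $0.47
AA batteries (8-pack) $8.81: all other tangible goods → 3.25% → $0.29
Bottle of gin (750 mL) $23.42: alcohol, buyer-exempt → 0% → $0.00
Extension cord $22.14: all other tangible goods → 3.25% → $0.72
Scented candle $29.45: all other tangible goods → 3.25% → $0.96
Subtotal = $179.31; tax = $3.97; total due = $183.28

$183.28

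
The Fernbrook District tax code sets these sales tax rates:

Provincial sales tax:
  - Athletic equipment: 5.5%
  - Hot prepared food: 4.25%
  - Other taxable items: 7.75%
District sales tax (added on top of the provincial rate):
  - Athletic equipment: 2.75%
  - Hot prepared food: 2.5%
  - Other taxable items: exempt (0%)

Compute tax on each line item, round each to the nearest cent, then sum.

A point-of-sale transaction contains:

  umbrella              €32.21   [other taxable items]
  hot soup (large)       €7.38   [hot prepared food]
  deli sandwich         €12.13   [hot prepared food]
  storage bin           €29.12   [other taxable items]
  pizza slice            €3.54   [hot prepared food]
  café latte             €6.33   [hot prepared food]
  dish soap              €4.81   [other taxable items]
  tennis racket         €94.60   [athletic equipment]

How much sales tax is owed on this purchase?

Umbrella €32.21: other taxable items → 7.75% + 0% district = 7.75% → €2.50
Hot soup (large) €7.38: hot prepared food → 4.25% + 2.5% district = 6.75% → €0.50
Deli sandwich €12.13: hot prepared food → 4.25% + 2.5% district = 6.75% → €0.82
Storage bin €29.12: other taxable items → 7.75% + 0% district = 7.75% → €2.26
Pizza slice €3.54: hot prepared food → 4.25% + 2.5% district = 6.75% → €0.24
Café latte €6.33: hot prepared food → 4.25% + 2.5% district = 6.75% → €0.43
Dish soap €4.81: other taxable items → 7.75% + 0% district = 7.75% → €0.37
Tennis racket €94.60: athletic equipment → 5.5% + 2.75% district = 8.25% → €7.80
Total tax = €2.50 + €0.50 + €0.82 + €2.26 + €0.24 + €0.43 + €0.37 + €7.80 = €14.92

€14.92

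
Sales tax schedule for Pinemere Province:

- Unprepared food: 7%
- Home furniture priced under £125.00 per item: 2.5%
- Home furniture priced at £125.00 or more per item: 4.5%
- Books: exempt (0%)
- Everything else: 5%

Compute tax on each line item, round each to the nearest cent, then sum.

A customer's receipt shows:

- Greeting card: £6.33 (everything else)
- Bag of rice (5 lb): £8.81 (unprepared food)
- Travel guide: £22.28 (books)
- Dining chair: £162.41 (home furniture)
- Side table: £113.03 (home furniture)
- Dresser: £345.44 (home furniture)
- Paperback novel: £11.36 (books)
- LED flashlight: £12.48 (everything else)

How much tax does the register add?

£27.24

Greeting card £6.33: everything else → 5% → £0.32
Bag of rice (5 lb) £8.81: unprepared food → 7% → £0.62
Travel guide £22.28: books → 0% → £0.00
Dining chair £162.41: home furniture, £125.00 or more → 4.5% → £7.31
Side table £113.03: home furniture, under £125.00 → 2.5% → £2.83
Dresser £345.44: home furniture, £125.00 or more → 4.5% → £15.54
Paperback novel £11.36: books → 0% → £0.00
LED flashlight £12.48: everything else → 5% → £0.62
Total tax = £0.32 + £0.62 + £7.31 + £2.83 + £15.54 + £0.62 = £27.24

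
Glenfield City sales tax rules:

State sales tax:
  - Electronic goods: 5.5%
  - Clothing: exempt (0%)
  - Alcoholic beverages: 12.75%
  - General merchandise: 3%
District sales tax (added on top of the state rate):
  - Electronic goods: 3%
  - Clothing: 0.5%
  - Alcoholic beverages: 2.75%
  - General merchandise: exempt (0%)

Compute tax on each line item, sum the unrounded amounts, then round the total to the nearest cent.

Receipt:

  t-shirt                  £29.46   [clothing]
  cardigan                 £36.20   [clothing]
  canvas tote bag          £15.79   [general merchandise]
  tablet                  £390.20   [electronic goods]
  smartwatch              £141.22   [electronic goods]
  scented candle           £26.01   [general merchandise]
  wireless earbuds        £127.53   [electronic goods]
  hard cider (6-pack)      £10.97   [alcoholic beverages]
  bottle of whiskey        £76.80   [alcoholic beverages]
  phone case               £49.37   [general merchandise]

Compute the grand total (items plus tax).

T-shirt £29.46: clothing → 0% + 0.5% district = 0.5% → £0.1473
Cardigan £36.20: clothing → 0% + 0.5% district = 0.5% → £0.181
Canvas tote bag £15.79: general merchandise → 3% + 0% district = 3% → £0.4737
Tablet £390.20: electronic goods → 5.5% + 3% district = 8.5% → £33.167
Smartwatch £141.22: electronic goods → 5.5% + 3% district = 8.5% → £12.0037
Scented candle £26.01: general merchandise → 3% + 0% district = 3% → £0.7803
Wireless earbuds £127.53: electronic goods → 5.5% + 3% district = 8.5% → £10.84005
Hard cider (6-pack) £10.97: alcoholic beverages → 12.75% + 2.75% district = 15.5% → £1.70035
Bottle of whiskey £76.80: alcoholic beverages → 12.75% + 2.75% district = 15.5% → £11.904
Phone case £49.37: general merchandise → 3% + 0% district = 3% → £1.4811
Subtotal = £903.55; unrounded tax = £72.6785 → £72.68; total due = £976.23

£976.23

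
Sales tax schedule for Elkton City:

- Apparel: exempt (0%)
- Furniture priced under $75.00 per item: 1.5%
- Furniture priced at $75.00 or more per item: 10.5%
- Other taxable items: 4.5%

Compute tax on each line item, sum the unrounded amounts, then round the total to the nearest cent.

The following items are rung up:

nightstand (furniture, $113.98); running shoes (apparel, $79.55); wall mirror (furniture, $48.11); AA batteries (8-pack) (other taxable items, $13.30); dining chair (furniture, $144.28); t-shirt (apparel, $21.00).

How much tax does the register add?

$28.44

Nightstand $113.98: furniture, $75.00 or more → 10.5% → $11.9679
Running shoes $79.55: apparel → 0% → $0.00
Wall mirror $48.11: furniture, under $75.00 → 1.5% → $0.72165
AA batteries (8-pack) $13.30: other taxable items → 4.5% → $0.5985
Dining chair $144.28: furniture, $75.00 or more → 10.5% → $15.1494
T-shirt $21.00: apparel → 0% → $0.00
Unrounded tax sum = $28.43745 → $28.44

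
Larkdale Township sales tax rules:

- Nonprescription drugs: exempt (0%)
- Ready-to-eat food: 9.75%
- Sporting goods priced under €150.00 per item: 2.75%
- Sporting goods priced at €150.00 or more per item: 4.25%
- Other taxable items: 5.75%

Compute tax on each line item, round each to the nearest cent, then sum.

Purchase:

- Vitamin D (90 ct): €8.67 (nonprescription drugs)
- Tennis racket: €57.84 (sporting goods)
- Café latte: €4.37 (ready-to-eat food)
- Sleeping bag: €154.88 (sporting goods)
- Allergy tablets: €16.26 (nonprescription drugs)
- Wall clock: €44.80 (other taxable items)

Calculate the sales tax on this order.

Vitamin D (90 ct) €8.67: nonprescription drugs → 0% → €0.00
Tennis racket €57.84: sporting goods, under €150.00 → 2.75% → €1.59
Café latte €4.37: ready-to-eat food → 9.75% → €0.43
Sleeping bag €154.88: sporting goods, €150.00 or more → 4.25% → €6.58
Allergy tablets €16.26: nonprescription drugs → 0% → €0.00
Wall clock €44.80: other taxable items → 5.75% → €2.58
Total tax = €1.59 + €0.43 + €6.58 + €2.58 = €11.18

€11.18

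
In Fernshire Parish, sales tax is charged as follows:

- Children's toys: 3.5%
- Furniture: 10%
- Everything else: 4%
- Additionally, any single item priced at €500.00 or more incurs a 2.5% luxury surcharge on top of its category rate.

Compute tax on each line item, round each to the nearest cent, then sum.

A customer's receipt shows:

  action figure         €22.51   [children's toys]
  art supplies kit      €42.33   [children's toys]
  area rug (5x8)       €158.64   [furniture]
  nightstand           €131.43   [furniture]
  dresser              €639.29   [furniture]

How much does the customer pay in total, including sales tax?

€1105.38

Action figure €22.51: children's toys → 3.5% → €0.79
Art supplies kit €42.33: children's toys → 3.5% → €1.48
Area rug (5x8) €158.64: furniture → 10% → €15.86
Nightstand €131.43: furniture → 10% → €13.14
Dresser €639.29: furniture → 10% + 2.5% surcharge = 12.5% → €79.91
Subtotal = €994.20; tax = €111.18; total due = €1105.38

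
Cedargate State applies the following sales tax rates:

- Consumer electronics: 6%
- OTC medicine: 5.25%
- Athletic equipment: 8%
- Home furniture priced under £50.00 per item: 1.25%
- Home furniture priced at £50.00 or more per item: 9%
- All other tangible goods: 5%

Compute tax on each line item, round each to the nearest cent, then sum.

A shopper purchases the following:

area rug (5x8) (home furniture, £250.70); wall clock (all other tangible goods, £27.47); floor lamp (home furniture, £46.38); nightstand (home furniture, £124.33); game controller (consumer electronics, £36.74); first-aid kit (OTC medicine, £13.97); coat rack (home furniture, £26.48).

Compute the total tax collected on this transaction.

£38.96

Area rug (5x8) £250.70: home furniture, £50.00 or more → 9% → £22.56
Wall clock £27.47: all other tangible goods → 5% → £1.37
Floor lamp £46.38: home furniture, under £50.00 → 1.25% → £0.58
Nightstand £124.33: home furniture, £50.00 or more → 9% → £11.19
Game controller £36.74: consumer electronics → 6% → £2.20
First-aid kit £13.97: OTC medicine → 5.25% → £0.73
Coat rack £26.48: home furniture, under £50.00 → 1.25% → £0.33
Total tax = £22.56 + £1.37 + £0.58 + £11.19 + £2.20 + £0.73 + £0.33 = £38.96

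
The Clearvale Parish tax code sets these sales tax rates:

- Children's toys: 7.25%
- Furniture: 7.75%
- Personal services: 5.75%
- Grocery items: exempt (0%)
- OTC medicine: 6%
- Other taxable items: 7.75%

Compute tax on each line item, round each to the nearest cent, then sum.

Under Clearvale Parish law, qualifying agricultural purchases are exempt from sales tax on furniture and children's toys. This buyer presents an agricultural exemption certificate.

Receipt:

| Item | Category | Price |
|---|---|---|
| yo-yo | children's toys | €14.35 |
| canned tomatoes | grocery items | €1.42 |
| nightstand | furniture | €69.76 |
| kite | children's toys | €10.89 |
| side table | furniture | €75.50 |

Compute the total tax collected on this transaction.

Yo-yo €14.35: children's toys, buyer-exempt → 0% → €0.00
Canned tomatoes €1.42: grocery items → 0% → €0.00
Nightstand €69.76: furniture, buyer-exempt → 0% → €0.00
Kite €10.89: children's toys, buyer-exempt → 0% → €0.00
Side table €75.50: furniture, buyer-exempt → 0% → €0.00
Total tax = €0.00

€0.00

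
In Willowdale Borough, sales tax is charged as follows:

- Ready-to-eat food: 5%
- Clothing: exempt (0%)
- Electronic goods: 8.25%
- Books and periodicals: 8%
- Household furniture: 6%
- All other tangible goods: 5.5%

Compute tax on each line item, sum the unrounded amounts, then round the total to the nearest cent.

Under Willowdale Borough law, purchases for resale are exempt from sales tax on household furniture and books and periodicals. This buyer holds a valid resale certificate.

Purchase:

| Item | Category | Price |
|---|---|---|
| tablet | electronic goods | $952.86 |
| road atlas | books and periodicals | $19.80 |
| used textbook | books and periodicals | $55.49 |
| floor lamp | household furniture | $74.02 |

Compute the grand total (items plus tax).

Tablet $952.86: electronic goods → 8.25% → $78.61095
Road atlas $19.80: books and periodicals, buyer-exempt → 0% → $0.00
Used textbook $55.49: books and periodicals, buyer-exempt → 0% → $0.00
Floor lamp $74.02: household furniture, buyer-exempt → 0% → $0.00
Subtotal = $1102.17; unrounded tax = $78.61095 → $78.61; total due = $1180.78

$1180.78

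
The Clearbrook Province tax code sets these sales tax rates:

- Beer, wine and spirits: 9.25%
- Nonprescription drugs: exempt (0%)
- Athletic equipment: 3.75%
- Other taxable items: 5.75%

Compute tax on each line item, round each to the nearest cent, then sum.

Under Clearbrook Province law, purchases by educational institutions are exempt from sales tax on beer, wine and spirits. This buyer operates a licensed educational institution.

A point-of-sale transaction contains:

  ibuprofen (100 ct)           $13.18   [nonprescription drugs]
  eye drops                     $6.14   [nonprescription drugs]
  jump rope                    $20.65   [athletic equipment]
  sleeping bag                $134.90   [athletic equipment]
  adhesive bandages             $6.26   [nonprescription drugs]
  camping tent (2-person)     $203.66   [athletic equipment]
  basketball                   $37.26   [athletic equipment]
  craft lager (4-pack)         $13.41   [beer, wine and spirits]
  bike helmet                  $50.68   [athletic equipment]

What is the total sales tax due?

$16.77

Ibuprofen (100 ct) $13.18: nonprescription drugs → 0% → $0.00
Eye drops $6.14: nonprescription drugs → 0% → $0.00
Jump rope $20.65: athletic equipment → 3.75% → $0.77
Sleeping bag $134.90: athletic equipment → 3.75% → $5.06
Adhesive bandages $6.26: nonprescription drugs → 0% → $0.00
Camping tent (2-person) $203.66: athletic equipment → 3.75% → $7.64
Basketball $37.26: athletic equipment → 3.75% → $1.40
Craft lager (4-pack) $13.41: beer, wine and spirits, buyer-exempt → 0% → $0.00
Bike helmet $50.68: athletic equipment → 3.75% → $1.90
Total tax = $0.77 + $5.06 + $7.64 + $1.40 + $1.90 = $16.77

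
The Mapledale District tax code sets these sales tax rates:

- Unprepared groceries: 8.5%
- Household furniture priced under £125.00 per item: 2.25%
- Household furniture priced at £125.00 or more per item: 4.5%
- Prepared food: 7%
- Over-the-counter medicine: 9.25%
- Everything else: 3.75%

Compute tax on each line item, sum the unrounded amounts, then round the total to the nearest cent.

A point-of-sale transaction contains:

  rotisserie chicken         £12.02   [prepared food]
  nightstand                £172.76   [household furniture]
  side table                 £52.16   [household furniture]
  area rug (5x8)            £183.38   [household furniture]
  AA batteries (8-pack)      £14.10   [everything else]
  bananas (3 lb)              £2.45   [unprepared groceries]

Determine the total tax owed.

Rotisserie chicken £12.02: prepared food → 7% → £0.8414
Nightstand £172.76: household furniture, £125.00 or more → 4.5% → £7.7742
Side table £52.16: household furniture, under £125.00 → 2.25% → £1.1736
Area rug (5x8) £183.38: household furniture, £125.00 or more → 4.5% → £8.2521
AA batteries (8-pack) £14.10: everything else → 3.75% → £0.52875
Bananas (3 lb) £2.45: unprepared groceries → 8.5% → £0.20825
Unrounded tax sum = £18.7783 → £18.78

£18.78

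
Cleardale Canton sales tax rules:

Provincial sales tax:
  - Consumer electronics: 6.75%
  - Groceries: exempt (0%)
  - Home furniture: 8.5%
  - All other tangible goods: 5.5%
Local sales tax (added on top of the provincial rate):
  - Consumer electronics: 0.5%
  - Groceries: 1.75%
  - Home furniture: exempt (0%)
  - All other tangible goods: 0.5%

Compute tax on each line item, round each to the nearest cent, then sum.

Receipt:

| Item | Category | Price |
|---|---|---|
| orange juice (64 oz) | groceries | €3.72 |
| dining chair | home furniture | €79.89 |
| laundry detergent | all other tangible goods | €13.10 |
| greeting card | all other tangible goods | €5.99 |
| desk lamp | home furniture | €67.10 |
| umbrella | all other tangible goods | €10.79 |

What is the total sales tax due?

Orange juice (64 oz) €3.72: groceries → 0% + 1.75% local = 1.75% → €0.07
Dining chair €79.89: home furniture → 8.5% + 0% local = 8.5% → €6.79
Laundry detergent €13.10: all other tangible goods → 5.5% + 0.5% local = 6% → €0.79
Greeting card €5.99: all other tangible goods → 5.5% + 0.5% local = 6% → €0.36
Desk lamp €67.10: home furniture → 8.5% + 0% local = 8.5% → €5.70
Umbrella €10.79: all other tangible goods → 5.5% + 0.5% local = 6% → €0.65
Total tax = €0.07 + €6.79 + €0.79 + €0.36 + €5.70 + €0.65 = €14.36

€14.36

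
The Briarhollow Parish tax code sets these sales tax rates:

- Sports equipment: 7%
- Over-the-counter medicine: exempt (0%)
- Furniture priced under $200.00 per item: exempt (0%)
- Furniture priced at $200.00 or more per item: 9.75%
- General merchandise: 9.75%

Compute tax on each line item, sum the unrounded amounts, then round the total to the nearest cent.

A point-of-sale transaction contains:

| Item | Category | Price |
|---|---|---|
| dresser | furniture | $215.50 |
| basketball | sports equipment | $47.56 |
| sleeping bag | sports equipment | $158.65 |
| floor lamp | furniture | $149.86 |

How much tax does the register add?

Dresser $215.50: furniture, $200.00 or more → 9.75% → $21.01125
Basketball $47.56: sports equipment → 7% → $3.3292
Sleeping bag $158.65: sports equipment → 7% → $11.1055
Floor lamp $149.86: furniture, under $200.00 → 0% → $0.00
Unrounded tax sum = $35.44595 → $35.45

$35.45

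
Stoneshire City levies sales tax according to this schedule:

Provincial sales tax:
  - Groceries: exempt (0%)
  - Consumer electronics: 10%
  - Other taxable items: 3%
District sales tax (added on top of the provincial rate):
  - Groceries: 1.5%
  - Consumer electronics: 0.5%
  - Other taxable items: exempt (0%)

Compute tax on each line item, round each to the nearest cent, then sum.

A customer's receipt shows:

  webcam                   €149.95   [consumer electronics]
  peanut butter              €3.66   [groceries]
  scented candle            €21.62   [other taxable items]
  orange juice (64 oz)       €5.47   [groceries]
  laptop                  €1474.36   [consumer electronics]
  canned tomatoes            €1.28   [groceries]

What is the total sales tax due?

Webcam €149.95: consumer electronics → 10% + 0.5% district = 10.5% → €15.74
Peanut butter €3.66: groceries → 0% + 1.5% district = 1.5% → €0.05
Scented candle €21.62: other taxable items → 3% + 0% district = 3% → €0.65
Orange juice (64 oz) €5.47: groceries → 0% + 1.5% district = 1.5% → €0.08
Laptop €1474.36: consumer electronics → 10% + 0.5% district = 10.5% → €154.81
Canned tomatoes €1.28: groceries → 0% + 1.5% district = 1.5% → €0.02
Total tax = €15.74 + €0.05 + €0.65 + €0.08 + €154.81 + €0.02 = €171.35

€171.35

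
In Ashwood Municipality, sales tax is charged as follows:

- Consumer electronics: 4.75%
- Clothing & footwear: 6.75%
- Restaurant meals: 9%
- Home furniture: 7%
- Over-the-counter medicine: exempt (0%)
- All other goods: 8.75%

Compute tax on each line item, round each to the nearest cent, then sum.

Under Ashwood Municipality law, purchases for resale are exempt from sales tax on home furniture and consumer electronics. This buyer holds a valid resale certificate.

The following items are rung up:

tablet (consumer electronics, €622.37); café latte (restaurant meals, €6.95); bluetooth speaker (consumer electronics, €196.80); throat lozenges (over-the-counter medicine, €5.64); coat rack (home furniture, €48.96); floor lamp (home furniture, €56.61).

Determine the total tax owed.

Tablet €622.37: consumer electronics, buyer-exempt → 0% → €0.00
Café latte €6.95: restaurant meals → 9% → €0.63
Bluetooth speaker €196.80: consumer electronics, buyer-exempt → 0% → €0.00
Throat lozenges €5.64: over-the-counter medicine → 0% → €0.00
Coat rack €48.96: home furniture, buyer-exempt → 0% → €0.00
Floor lamp €56.61: home furniture, buyer-exempt → 0% → €0.00
Total tax = €0.63

€0.63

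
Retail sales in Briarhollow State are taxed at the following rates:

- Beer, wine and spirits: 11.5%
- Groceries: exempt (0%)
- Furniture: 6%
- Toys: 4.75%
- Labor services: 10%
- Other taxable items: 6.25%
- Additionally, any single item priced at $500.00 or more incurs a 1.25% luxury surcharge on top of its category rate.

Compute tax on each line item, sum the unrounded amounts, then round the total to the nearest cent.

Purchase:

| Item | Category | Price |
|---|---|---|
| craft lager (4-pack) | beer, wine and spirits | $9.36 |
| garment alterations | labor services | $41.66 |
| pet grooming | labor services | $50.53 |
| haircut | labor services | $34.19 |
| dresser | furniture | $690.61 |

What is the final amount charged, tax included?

$890.13

Craft lager (4-pack) $9.36: beer, wine and spirits → 11.5% → $1.0764
Garment alterations $41.66: labor services → 10% → $4.166
Pet grooming $50.53: labor services → 10% → $5.053
Haircut $34.19: labor services → 10% → $3.419
Dresser $690.61: furniture → 6% + 1.25% surcharge = 7.25% → $50.069225
Subtotal = $826.35; unrounded tax = $63.783625 → $63.78; total due = $890.13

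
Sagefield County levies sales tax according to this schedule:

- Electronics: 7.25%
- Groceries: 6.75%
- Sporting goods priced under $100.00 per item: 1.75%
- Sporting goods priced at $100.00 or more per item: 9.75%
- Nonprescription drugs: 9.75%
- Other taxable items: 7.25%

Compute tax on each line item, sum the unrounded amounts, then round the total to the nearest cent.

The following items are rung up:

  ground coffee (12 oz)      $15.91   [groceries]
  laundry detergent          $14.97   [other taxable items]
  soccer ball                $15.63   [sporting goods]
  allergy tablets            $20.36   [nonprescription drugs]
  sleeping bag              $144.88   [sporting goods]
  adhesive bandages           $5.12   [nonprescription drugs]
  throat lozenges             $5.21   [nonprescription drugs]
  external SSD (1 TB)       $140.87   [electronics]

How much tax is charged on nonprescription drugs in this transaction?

Allergy tablets $20.36: nonprescription drugs → 9.75% → $1.9851
Adhesive bandages $5.12: nonprescription drugs → 9.75% → $0.4992
Throat lozenges $5.21: nonprescription drugs → 9.75% → $0.507975
Tax on nonprescription drugs: unrounded sum = $2.992275 → $2.99

$2.99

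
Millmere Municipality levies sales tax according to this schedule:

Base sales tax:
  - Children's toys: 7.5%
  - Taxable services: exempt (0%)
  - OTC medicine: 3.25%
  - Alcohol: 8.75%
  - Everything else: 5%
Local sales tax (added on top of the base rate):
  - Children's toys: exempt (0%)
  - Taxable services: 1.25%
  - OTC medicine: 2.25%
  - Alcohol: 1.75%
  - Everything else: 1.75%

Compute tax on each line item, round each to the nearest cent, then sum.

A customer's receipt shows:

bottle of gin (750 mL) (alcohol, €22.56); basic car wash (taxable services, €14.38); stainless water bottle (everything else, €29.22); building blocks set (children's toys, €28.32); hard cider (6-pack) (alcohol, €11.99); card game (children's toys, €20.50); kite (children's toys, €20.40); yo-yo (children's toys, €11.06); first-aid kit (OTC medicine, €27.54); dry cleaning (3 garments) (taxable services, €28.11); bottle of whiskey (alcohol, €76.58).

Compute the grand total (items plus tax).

€312.36

Bottle of gin (750 mL) €22.56: alcohol → 8.75% + 1.75% local = 10.5% → €2.37
Basic car wash €14.38: taxable services → 0% + 1.25% local = 1.25% → €0.18
Stainless water bottle €29.22: everything else → 5% + 1.75% local = 6.75% → €1.97
Building blocks set €28.32: children's toys → 7.5% + 0% local = 7.5% → €2.12
Hard cider (6-pack) €11.99: alcohol → 8.75% + 1.75% local = 10.5% → €1.26
Card game €20.50: children's toys → 7.5% + 0% local = 7.5% → €1.54
Kite €20.40: children's toys → 7.5% + 0% local = 7.5% → €1.53
Yo-yo €11.06: children's toys → 7.5% + 0% local = 7.5% → €0.83
First-aid kit €27.54: OTC medicine → 3.25% + 2.25% local = 5.5% → €1.51
Dry cleaning (3 garments) €28.11: taxable services → 0% + 1.25% local = 1.25% → €0.35
Bottle of whiskey €76.58: alcohol → 8.75% + 1.75% local = 10.5% → €8.04
Subtotal = €290.66; tax = €21.70; total due = €312.36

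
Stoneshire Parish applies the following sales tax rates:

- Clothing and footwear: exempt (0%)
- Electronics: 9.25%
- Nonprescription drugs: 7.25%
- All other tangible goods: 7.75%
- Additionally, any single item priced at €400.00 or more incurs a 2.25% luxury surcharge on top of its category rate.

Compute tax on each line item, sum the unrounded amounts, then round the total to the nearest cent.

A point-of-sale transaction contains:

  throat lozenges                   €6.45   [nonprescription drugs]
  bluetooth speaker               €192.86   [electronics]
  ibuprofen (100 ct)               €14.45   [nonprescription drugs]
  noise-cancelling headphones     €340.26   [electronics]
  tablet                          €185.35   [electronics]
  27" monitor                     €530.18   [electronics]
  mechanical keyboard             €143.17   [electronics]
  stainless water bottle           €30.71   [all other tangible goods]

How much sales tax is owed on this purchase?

€144.57

Throat lozenges €6.45: nonprescription drugs → 7.25% → €0.467625
Bluetooth speaker €192.86: electronics → 9.25% → €17.83955
Ibuprofen (100 ct) €14.45: nonprescription drugs → 7.25% → €1.047625
Noise-cancelling headphones €340.26: electronics → 9.25% → €31.47405
Tablet €185.35: electronics → 9.25% → €17.144875
27" monitor €530.18: electronics → 9.25% + 2.25% surcharge = 11.5% → €60.9707
Mechanical keyboard €143.17: electronics → 9.25% → €13.243225
Stainless water bottle €30.71: all other tangible goods → 7.75% → €2.380025
Unrounded tax sum = €144.567675 → €144.57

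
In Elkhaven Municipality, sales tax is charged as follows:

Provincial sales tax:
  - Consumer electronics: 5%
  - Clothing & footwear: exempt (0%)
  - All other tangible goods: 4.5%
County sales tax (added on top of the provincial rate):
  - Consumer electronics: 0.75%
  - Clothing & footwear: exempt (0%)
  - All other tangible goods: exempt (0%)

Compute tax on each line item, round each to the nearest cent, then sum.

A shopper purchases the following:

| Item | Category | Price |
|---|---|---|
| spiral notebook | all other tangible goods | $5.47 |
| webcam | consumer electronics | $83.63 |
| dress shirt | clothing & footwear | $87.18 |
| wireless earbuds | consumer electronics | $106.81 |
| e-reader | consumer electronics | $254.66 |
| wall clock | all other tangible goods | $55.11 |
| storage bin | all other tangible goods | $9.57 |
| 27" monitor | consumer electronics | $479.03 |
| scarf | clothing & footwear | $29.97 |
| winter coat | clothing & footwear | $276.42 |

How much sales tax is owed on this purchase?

Spiral notebook $5.47: all other tangible goods → 4.5% + 0% county = 4.5% → $0.25
Webcam $83.63: consumer electronics → 5% + 0.75% county = 5.75% → $4.81
Dress shirt $87.18: clothing & footwear → 0% + 0% county = 0% → $0.00
Wireless earbuds $106.81: consumer electronics → 5% + 0.75% county = 5.75% → $6.14
E-reader $254.66: consumer electronics → 5% + 0.75% county = 5.75% → $14.64
Wall clock $55.11: all other tangible goods → 4.5% + 0% county = 4.5% → $2.48
Storage bin $9.57: all other tangible goods → 4.5% + 0% county = 4.5% → $0.43
27" monitor $479.03: consumer electronics → 5% + 0.75% county = 5.75% → $27.54
Scarf $29.97: clothing & footwear → 0% + 0% county = 0% → $0.00
Winter coat $276.42: clothing & footwear → 0% + 0% county = 0% → $0.00
Total tax = $0.25 + $4.81 + $6.14 + $14.64 + $2.48 + $0.43 + $27.54 = $56.29

$56.29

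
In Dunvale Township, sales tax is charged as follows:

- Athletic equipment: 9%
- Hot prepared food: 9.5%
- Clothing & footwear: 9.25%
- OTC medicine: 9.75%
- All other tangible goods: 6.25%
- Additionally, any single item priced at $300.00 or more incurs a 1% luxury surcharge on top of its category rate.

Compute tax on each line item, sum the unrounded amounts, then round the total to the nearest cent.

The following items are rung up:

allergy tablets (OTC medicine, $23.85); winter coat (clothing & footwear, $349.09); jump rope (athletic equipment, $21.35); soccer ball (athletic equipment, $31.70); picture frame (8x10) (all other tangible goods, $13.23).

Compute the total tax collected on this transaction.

Allergy tablets $23.85: OTC medicine → 9.75% → $2.325375
Winter coat $349.09: clothing & footwear → 9.25% + 1% surcharge = 10.25% → $35.781725
Jump rope $21.35: athletic equipment → 9% → $1.9215
Soccer ball $31.70: athletic equipment → 9% → $2.853
Picture frame (8x10) $13.23: all other tangible goods → 6.25% → $0.826875
Unrounded tax sum = $43.708475 → $43.71

$43.71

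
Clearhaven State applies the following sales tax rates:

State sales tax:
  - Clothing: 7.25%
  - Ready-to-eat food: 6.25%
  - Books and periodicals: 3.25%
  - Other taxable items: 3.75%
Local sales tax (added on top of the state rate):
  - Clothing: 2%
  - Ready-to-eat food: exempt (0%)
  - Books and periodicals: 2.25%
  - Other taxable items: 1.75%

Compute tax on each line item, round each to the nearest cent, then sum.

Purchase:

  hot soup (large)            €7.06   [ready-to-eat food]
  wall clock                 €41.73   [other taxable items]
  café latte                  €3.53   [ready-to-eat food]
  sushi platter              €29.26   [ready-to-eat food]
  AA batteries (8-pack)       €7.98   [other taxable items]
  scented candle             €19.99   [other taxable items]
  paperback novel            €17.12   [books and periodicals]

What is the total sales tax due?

€7.27

Hot soup (large) €7.06: ready-to-eat food → 6.25% + 0% local = 6.25% → €0.44
Wall clock €41.73: other taxable items → 3.75% + 1.75% local = 5.5% → €2.30
Café latte €3.53: ready-to-eat food → 6.25% + 0% local = 6.25% → €0.22
Sushi platter €29.26: ready-to-eat food → 6.25% + 0% local = 6.25% → €1.83
AA batteries (8-pack) €7.98: other taxable items → 3.75% + 1.75% local = 5.5% → €0.44
Scented candle €19.99: other taxable items → 3.75% + 1.75% local = 5.5% → €1.10
Paperback novel €17.12: books and periodicals → 3.25% + 2.25% local = 5.5% → €0.94
Total tax = €0.44 + €2.30 + €0.22 + €1.83 + €0.44 + €1.10 + €0.94 = €7.27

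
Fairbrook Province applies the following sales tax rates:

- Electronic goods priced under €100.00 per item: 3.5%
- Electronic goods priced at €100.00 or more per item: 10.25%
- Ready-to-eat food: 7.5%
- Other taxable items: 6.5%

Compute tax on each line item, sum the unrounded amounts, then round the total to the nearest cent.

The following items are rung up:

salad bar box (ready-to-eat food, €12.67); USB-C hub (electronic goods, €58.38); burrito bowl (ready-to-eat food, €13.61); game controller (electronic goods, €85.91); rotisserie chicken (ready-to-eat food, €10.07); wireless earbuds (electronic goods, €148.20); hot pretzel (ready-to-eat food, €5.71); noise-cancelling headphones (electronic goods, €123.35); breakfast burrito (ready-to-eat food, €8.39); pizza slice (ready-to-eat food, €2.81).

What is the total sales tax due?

€36.88

Salad bar box €12.67: ready-to-eat food → 7.5% → €0.95025
USB-C hub €58.38: electronic goods, under €100.00 → 3.5% → €2.0433
Burrito bowl €13.61: ready-to-eat food → 7.5% → €1.02075
Game controller €85.91: electronic goods, under €100.00 → 3.5% → €3.00685
Rotisserie chicken €10.07: ready-to-eat food → 7.5% → €0.75525
Wireless earbuds €148.20: electronic goods, €100.00 or more → 10.25% → €15.1905
Hot pretzel €5.71: ready-to-eat food → 7.5% → €0.42825
Noise-cancelling headphones €123.35: electronic goods, €100.00 or more → 10.25% → €12.643375
Breakfast burrito €8.39: ready-to-eat food → 7.5% → €0.62925
Pizza slice €2.81: ready-to-eat food → 7.5% → €0.21075
Unrounded tax sum = €36.878525 → €36.88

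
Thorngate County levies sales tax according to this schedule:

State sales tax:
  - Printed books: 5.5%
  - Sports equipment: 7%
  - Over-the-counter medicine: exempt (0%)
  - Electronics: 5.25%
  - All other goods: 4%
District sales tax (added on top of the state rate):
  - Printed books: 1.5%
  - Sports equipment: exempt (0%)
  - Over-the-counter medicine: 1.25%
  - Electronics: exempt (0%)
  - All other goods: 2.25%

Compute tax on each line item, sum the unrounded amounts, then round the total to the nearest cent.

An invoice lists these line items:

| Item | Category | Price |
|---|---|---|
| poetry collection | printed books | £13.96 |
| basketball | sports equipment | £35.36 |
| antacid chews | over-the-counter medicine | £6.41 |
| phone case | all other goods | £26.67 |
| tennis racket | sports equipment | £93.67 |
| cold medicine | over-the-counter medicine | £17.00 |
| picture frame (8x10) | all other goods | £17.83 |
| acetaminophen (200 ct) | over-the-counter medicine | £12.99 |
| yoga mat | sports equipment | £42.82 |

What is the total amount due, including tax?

£282.95

Poetry collection £13.96: printed books → 5.5% + 1.5% district = 7% → £0.9772
Basketball £35.36: sports equipment → 7% + 0% district = 7% → £2.4752
Antacid chews £6.41: over-the-counter medicine → 0% + 1.25% district = 1.25% → £0.080125
Phone case £26.67: all other goods → 4% + 2.25% district = 6.25% → £1.666875
Tennis racket £93.67: sports equipment → 7% + 0% district = 7% → £6.5569
Cold medicine £17.00: over-the-counter medicine → 0% + 1.25% district = 1.25% → £0.2125
Picture frame (8x10) £17.83: all other goods → 4% + 2.25% district = 6.25% → £1.114375
Acetaminophen (200 ct) £12.99: over-the-counter medicine → 0% + 1.25% district = 1.25% → £0.162375
Yoga mat £42.82: sports equipment → 7% + 0% district = 7% → £2.9974
Subtotal = £266.71; unrounded tax = £16.24295 → £16.24; total due = £282.95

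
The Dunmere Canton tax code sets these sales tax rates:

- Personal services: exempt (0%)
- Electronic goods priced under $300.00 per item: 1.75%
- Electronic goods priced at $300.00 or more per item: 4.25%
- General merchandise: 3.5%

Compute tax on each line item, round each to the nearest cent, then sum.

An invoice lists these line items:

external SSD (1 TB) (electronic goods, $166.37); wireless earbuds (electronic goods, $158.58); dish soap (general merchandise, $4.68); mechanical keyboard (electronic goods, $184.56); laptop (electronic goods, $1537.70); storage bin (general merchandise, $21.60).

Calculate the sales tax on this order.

$75.19

External SSD (1 TB) $166.37: electronic goods, under $300.00 → 1.75% → $2.91
Wireless earbuds $158.58: electronic goods, under $300.00 → 1.75% → $2.78
Dish soap $4.68: general merchandise → 3.5% → $0.16
Mechanical keyboard $184.56: electronic goods, under $300.00 → 1.75% → $3.23
Laptop $1537.70: electronic goods, $300.00 or more → 4.25% → $65.35
Storage bin $21.60: general merchandise → 3.5% → $0.76
Total tax = $2.91 + $2.78 + $0.16 + $3.23 + $65.35 + $0.76 = $75.19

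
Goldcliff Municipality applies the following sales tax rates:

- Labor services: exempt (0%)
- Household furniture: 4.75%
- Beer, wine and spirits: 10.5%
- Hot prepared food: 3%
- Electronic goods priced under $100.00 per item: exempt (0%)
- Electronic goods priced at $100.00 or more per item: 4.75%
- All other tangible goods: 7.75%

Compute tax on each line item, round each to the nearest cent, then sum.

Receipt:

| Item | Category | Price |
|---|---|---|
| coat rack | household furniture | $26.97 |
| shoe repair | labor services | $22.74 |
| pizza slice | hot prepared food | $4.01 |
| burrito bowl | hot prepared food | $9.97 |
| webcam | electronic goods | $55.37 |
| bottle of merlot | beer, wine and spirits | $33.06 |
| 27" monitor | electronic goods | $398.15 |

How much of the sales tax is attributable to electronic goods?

Webcam $55.37: electronic goods, under $100.00 → 0% → $0.00
27" monitor $398.15: electronic goods, $100.00 or more → 4.75% → $18.91
Tax on electronic goods = $0.00 + $18.91 = $18.91

$18.91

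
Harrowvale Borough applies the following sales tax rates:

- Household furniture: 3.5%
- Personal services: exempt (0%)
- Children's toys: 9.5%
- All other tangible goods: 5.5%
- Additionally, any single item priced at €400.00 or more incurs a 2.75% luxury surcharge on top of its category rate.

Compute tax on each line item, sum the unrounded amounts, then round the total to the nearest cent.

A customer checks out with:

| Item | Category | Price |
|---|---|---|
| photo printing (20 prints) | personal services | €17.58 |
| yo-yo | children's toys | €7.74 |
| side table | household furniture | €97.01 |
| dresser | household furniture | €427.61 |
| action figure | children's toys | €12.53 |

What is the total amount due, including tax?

Photo printing (20 prints) €17.58: personal services → 0% → €0.00
Yo-yo €7.74: children's toys → 9.5% → €0.7353
Side table €97.01: household furniture → 3.5% → €3.39535
Dresser €427.61: household furniture → 3.5% + 2.75% surcharge = 6.25% → €26.725625
Action figure €12.53: children's toys → 9.5% → €1.19035
Subtotal = €562.47; unrounded tax = €32.046625 → €32.05; total due = €594.52

€594.52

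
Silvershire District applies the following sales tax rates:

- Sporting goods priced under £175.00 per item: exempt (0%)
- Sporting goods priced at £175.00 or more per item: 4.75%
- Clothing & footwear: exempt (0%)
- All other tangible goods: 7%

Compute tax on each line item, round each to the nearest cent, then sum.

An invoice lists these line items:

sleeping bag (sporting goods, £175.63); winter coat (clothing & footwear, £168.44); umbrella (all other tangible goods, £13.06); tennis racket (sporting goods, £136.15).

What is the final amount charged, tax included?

Sleeping bag £175.63: sporting goods, £175.00 or more → 4.75% → £8.34
Winter coat £168.44: clothing & footwear → 0% → £0.00
Umbrella £13.06: all other tangible goods → 7% → £0.91
Tennis racket £136.15: sporting goods, under £175.00 → 0% → £0.00
Subtotal = £493.28; tax = £9.25; total due = £502.53

£502.53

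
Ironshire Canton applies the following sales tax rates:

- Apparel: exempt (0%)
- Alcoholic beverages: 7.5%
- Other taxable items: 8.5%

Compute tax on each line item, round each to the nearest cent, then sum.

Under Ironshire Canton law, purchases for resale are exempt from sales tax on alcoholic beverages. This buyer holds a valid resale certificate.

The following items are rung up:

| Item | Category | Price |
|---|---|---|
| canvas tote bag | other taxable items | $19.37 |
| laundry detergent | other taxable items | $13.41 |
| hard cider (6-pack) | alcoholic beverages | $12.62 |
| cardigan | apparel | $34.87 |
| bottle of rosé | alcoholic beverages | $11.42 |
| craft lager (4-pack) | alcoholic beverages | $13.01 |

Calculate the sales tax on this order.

$2.79

Canvas tote bag $19.37: other taxable items → 8.5% → $1.65
Laundry detergent $13.41: other taxable items → 8.5% → $1.14
Hard cider (6-pack) $12.62: alcoholic beverages, buyer-exempt → 0% → $0.00
Cardigan $34.87: apparel → 0% → $0.00
Bottle of rosé $11.42: alcoholic beverages, buyer-exempt → 0% → $0.00
Craft lager (4-pack) $13.01: alcoholic beverages, buyer-exempt → 0% → $0.00
Total tax = $1.65 + $1.14 = $2.79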